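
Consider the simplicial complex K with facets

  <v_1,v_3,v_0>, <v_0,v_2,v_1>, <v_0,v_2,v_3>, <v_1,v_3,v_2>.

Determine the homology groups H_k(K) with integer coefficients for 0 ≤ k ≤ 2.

H_0 ≅ Z,  H_1 = 0,  H_2 ≅ Z.

Order the vertices as v_0 < v_1 < v_2 < v_3. Listing each simplex with vertices in this order, K has dimension 2 with simplices:

  0-simplices (4): [v_0], [v_1], [v_2], [v_3]
  1-simplices (6): [v_0,v_1], [v_0,v_2], [v_0,v_3], [v_1,v_2], [v_1,v_3], [v_2,v_3]
  2-simplices (4): [v_0,v_1,v_2], [v_0,v_1,v_3], [v_0,v_2,v_3], [v_1,v_2,v_3]

so the chain groups are C_0 ≅ Z^4, C_1 ≅ Z^6, C_2 ≅ Z^4.

Boundary ∂_1: C_1 → C_0 maps an edge to its endpoints' difference, ∂[p,q] = q − p.
This gives a 4×6 integer matrix of rank 3; reducing to Smith normal form yields diagonal entries (1,1,1).

Boundary ∂_2: C_2 → C_1 acts by ∂[p,q,r] = [q,r] − [p,r] + [p,q]. For instance
  ∂[v_1,v_2,v_3] = [v_2,v_3] − [v_1,v_3] + [v_1,v_2],
  ∂[v_0,v_1,v_3] = [v_1,v_3] − [v_0,v_3] + [v_0,v_1].
This gives a 6×4 integer matrix of rank 3; reducing to Smith normal form yields diagonal entries (1,1,1).

Computing H_k = (kernel of ∂_k) / (image of ∂_{k+1}):

  H_0: rank C_0 − rank ∂_1 = 4 − 3 = 1, and the invariant factors of ∂_1 are all 1, so H_0 = Z.
  H_1: rank ker ∂_1 − rank ∂_2 = (6 − 3) − 3 = 0, and the invariant factors of ∂_2 are all 1, so H_1 = 0.
  H_2: rank ker ∂_2 − rank ∂_3 = (4 − 3) − 0 = 1, and there is no ∂_3, so H_2 = Z.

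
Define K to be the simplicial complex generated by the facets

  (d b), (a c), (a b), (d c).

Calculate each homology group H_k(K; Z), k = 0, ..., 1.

H_0 = Z,  H_1 = Z.

Fix the vertex order a < b < c < d and write every simplex with vertices in increasing order. Then dim K = 1 and the simplices of K are:

  0-simplices (4): a, b, c, d
  1-simplices (4): ab, ac, bd, cd

so the chain groups are C_0 ≅ Z^4, C_1 ≅ Z^4.

The boundary map ∂_1: C_1 → C_0 sends each edge [p,q] (with p < q) to q − p. For instance
  ∂bd = d − b.
The 4×4 boundary matrix has rank 3 and Smith normal form diag(1,1,1).

Now H_k = ker ∂_k / im ∂_{k+1}, so:

  H_0: rank C_0 − rank ∂_1 = 4 − 3 = 1, and the invariant factors of ∂_1 are all 1, so H_0 = Z.
  H_1: rank ker ∂_1 − rank ∂_2 = (4 − 3) − 0 = 1, and there is no ∂_2, so H_1 = Z.

As a check, the Euler characteristic is 4 − 4 = 0, which agrees with 1 − 1 = 0.
(K is a triangulation of the circle S^1.)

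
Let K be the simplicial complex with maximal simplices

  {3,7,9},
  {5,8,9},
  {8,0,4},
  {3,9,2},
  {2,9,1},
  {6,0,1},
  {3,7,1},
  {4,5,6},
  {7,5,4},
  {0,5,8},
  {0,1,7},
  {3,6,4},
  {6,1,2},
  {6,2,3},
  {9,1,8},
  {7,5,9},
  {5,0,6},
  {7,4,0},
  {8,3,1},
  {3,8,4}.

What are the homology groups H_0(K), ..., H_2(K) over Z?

Fix the vertex order 0 < 1 < 2 < 3 < 4 < 5 < 6 < 7 < 8 < 9 and write every simplex with vertices in increasing order. Then dim K = 2 and the simplices of K are:

  0-simplices (10): [0], [1], [2], [3], [4], [5], [6], [7], [8], [9]
  1-simplices (30): (30 of them)
  2-simplices (20): (20 of them)

giving chain groups C_0 ≅ Z^10, C_1 ≅ Z^30, C_2 ≅ Z^20.

Boundary ∂_1: C_1 → C_0 maps an edge to its endpoints' difference, ∂[p,q] = q − p.
This gives a 10×30 integer matrix of rank 9; reducing to Smith normal form yields diagonal entries (1,1,1,1,1,1,1,1,1).

∂_2: C_2 → C_1 maps a triangle to the signed sum of its edges. For instance
  ∂[1,3,8] = [3,8] − [1,8] + [1,3],
  ∂[2,3,6] = [3,6] − [2,6] + [2,3].
As a 30×20 matrix over Z this has rank 20, with invariant factors (1,1,1,1,1,1,1,1,1,1,1,1,1,1,1,1,1,1,1,2).

Reading off H_k = ker ∂_k / im ∂_{k+1}:

  H_0: rank C_0 − rank ∂_1 = 10 − 9 = 1, and the invariant factors of ∂_1 are all 1, so H_0 ≅ Z.
  H_1: rank ker ∂_1 − rank ∂_2 = (30 − 9) − 20 = 1, and ∂_2 has invariant factor 2 > 1, so H_1 ≅ Z ⊕ Z/2.
  H_2: rank ker ∂_2 − rank ∂_3 = (20 − 20) − 0 = 0, and there is no ∂_3, so H_2 ≅ 0.

As a check, the Euler characteristic is 10 − 30 + 20 = 0, which agrees with 1 − 1 + 0 = 0.

H_0 ≅ Z,  H_1 ≅ Z ⊕ Z/2,  H_2 = 0.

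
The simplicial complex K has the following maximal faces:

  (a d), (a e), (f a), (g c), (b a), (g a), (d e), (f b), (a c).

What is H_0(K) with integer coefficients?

Fix the vertex order a < b < c < d < e < f < g and write every simplex with vertices in increasing order. Then dim K = 1 and the simplices of K are:

  0-simplices (7): a, b, c, d, e, f, g
  1-simplices (9): ab, ac, ad, ae, af, ag, bf, cg, de

giving chain groups C_0 ≅ Z^7, C_1 ≅ Z^9.

Boundary ∂_1: C_1 → C_0 is given by ∂[p,q] = [q] − [p]. For instance
  ∂bf = f − b.
As a 7×9 matrix over Z this has rank 6, with invariant factors (1,1,1,1,1,1).

Now H_k = ker ∂_k / im ∂_{k+1}, so:

  H_0: rank C_0 − rank ∂_1 = 7 − 6 = 1, and the invariant factors of ∂_1 are all 1, so H_0 = Z.

(K is a triangulation of a wedge of 3 circles.)

H_0 = Z.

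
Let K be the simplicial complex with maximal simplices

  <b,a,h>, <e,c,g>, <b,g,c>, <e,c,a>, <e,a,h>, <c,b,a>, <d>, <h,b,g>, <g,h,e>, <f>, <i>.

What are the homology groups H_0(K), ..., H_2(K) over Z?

H_0 = Z^4,  H_1 = 0,  H_2 = Z.

Order the vertices as a < b < c < d < e < f < g < h < i. Listing each simplex with vertices in this order, K has dimension 2 with simplices:

  0-simplices (9): a, b, c, d, e, f, g, h, i
  1-simplices (12): ab, ac, ae, ah, bc, bg, bh, ce, cg, eg, eh, gh
  2-simplices (8): abc, abh, ace, aeh, bcg, bgh, ceg, egh

Hence C_0 ≅ Z^9, C_1 ≅ Z^12, C_2 ≅ Z^8.

Boundary ∂_1: C_1 → C_0 is given by ∂[p,q] = [q] − [p]. For instance
  ∂ab = b − a.
The 9×12 boundary matrix has rank 5 and Smith normal form diag(1,1,1,1,1).

The boundary map ∂_2: C_2 → C_1 sends each 2-simplex [p,q,r] to [q,r] − [p,r] + [p,q]. For instance
  ∂bcg = cg − bg + bc,
  ∂ceg = eg − cg + ce.
The 12×8 boundary matrix has rank 7 and Smith normal form diag(1,1,1,1,1,1,1).

Now H_k = ker ∂_k / im ∂_{k+1}, so:

  H_0: rank C_0 − rank ∂_1 = 9 − 5 = 4, and the invariant factors of ∂_1 are all 1, so H_0 = Z^4.
  H_1: rank ker ∂_1 − rank ∂_2 = (12 − 5) − 7 = 0, and the invariant factors of ∂_2 are all 1, so H_1 = 0.
  H_2: rank ker ∂_2 − rank ∂_3 = (8 − 7) − 0 = 1, and there is no ∂_3, so H_2 = Z.

As a check, the Euler characteristic is 9 − 12 + 8 = 5, which agrees with 4 − 0 + 1 = 5.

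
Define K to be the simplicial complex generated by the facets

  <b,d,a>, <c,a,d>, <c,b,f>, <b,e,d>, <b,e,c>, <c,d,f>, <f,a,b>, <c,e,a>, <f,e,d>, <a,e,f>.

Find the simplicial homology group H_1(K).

H_1 = Z/2.

K has 6 vertices, 15 edges, 10 triangles.
rank ∂_1 = 5, rank ∂_2 = 10 ⇒ b_1 = 15 − 5 − 10 = 0; ∂_2 has invariant factor(s) [2] giving torsion. So H_1 ≅ Z/2.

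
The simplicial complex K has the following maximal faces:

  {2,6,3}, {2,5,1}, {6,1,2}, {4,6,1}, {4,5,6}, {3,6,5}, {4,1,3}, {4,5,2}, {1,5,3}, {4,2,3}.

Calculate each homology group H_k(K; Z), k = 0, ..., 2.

H_0 ≅ Z,  H_1 ≅ Z/2,  H_2 = 0.

Take the total order 1 < 2 < 3 < 4 < 5 < 6 on the vertex set. Then K (dimension 2) consists of the simplices:

  0-simplices (6): [1], [2], [3], [4], [5], [6]
  1-simplices (15): [1,2], [1,3], [1,4], [1,5], [1,6], [2,3], [2,4], [2,5], [2,6], [3,4], [3,5], [3,6], [4,5], [4,6], [5,6]
  2-simplices (10): [1,2,5], [1,2,6], [1,3,4], [1,3,5], [1,4,6], [2,3,4], [2,3,6], [2,4,5], [3,5,6], [4,5,6]

so the chain groups are C_0 ≅ Z^6, C_1 ≅ Z^15, C_2 ≅ Z^10.

∂_1: C_1 → C_0 is given by ∂[p,q] = [q] − [p]. For instance
  ∂[3,6] = [6] − [3].
As a 6×15 matrix over Z this has rank 5, with invariant factors (1,1,1,1,1).

∂_2: C_2 → C_1 acts by ∂[p,q,r] = [q,r] − [p,r] + [p,q]. For instance
  ∂[2,3,6] = [3,6] − [2,6] + [2,3],
  ∂[1,2,6] = [2,6] − [1,6] + [1,2].
This gives a 15×10 integer matrix of rank 10; reducing to Smith normal form yields diagonal entries (1,1,1,1,1,1,1,1,1,2).

Computing H_k = (kernel of ∂_k) / (image of ∂_{k+1}):

  H_0: rank C_0 − rank ∂_1 = 6 − 5 = 1, and the invariant factors of ∂_1 are all 1, so H_0 ≅ Z.
  H_1: rank ker ∂_1 − rank ∂_2 = (15 − 5) − 10 = 0, and ∂_2 has invariant factor 2 > 1, so H_1 ≅ Z/2.
  H_2: rank ker ∂_2 − rank ∂_3 = (10 − 10) − 0 = 0, and there is no ∂_3, so H_2 ≅ 0.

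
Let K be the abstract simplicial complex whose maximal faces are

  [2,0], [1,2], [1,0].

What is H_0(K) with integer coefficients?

Order the vertices as 0 < 1 < 2. Listing each simplex with vertices in this order, K has dimension 1 with simplices:

  0-simplices (3): [0], [1], [2]
  1-simplices (3): [0,1], [0,2], [1,2]

Hence C_0 ≅ Z^3, C_1 ≅ Z^3.

The boundary map ∂_1: C_1 → C_0 maps an edge to its endpoints' difference, ∂[p,q] = q − p.
The resulting 3×3 matrix has rank 2, and its Smith normal form has invariant factors (1,1).

Now H_k = ker ∂_k / im ∂_{k+1}, so:

  H_0: rank C_0 − rank ∂_1 = 3 − 2 = 1, and the invariant factors of ∂_1 are all 1, so H_0 ≅ Z.

H_0 = Z.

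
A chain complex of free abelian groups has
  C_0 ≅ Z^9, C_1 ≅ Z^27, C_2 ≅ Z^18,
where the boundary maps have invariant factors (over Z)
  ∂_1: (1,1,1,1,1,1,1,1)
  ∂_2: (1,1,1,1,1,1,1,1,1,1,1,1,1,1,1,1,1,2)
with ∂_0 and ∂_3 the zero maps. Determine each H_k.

H_0 ≅ Z,  H_1 ≅ Z ⊕ Z/2,  H_2 = 0.

H_0: b_0 = 9 − 0 − 8 = 1; torsion from ∂_1 factors > 1: none. So H_0 ≅ Z.
H_1: b_1 = 27 − 8 − 18 = 1; torsion from ∂_2 factors > 1: [2]. So H_1 ≅ Z ⊕ Z/2.
H_2: b_2 = 18 − 18 − 0 = 0; torsion from ∂_3 factors > 1: none. So H_2 ≅ 0.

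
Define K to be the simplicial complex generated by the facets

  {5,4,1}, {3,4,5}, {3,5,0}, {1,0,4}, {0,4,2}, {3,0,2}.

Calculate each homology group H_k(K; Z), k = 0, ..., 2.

H_0 ≅ Z,  H_1 ≅ Z,  H_2 = 0.

We work with the vertex ordering 0 < 1 < 2 < 3 < 4 < 5. The simplices of K, each written with vertices in increasing order, are:

  0-simplices (6): [0], [1], [2], [3], [4], [5]
  1-simplices (12): [0,1], [0,2], [0,3], [0,4], [0,5], [1,4], [1,5], [2,3], [2,4], [3,4], [3,5], [4,5]
  2-simplices (6): [0,1,4], [0,2,3], [0,2,4], [0,3,5], [1,4,5], [3,4,5]

so the chain groups are C_0 ≅ Z^6, C_1 ≅ Z^12, C_2 ≅ Z^6.

∂_1: C_1 → C_0 is given by ∂[p,q] = [q] − [p].
The resulting 6×12 matrix has rank 5, and its Smith normal form has invariant factors (1,1,1,1,1).

Boundary ∂_2: C_2 → C_1 sends each 2-simplex [p,q,r] to [q,r] − [p,r] + [p,q]. For instance
  ∂[0,2,4] = [2,4] − [0,4] + [0,2],
  ∂[0,2,3] = [2,3] − [0,3] + [0,2].
The 12×6 boundary matrix has rank 6 and Smith normal form diag(1,1,1,1,1,1).

From H_k ≅ ker(∂_k) / im(∂_{k+1}) we obtain:

  H_0: rank C_0 − rank ∂_1 = 6 − 5 = 1, and the invariant factors of ∂_1 are all 1, so H_0 ≅ Z.
  H_1: rank ker ∂_1 − rank ∂_2 = (12 − 5) − 6 = 1, and the invariant factors of ∂_2 are all 1, so H_1 ≅ Z.
  H_2: rank ker ∂_2 − rank ∂_3 = (6 − 6) − 0 = 0, and there is no ∂_3, so H_2 ≅ 0.

As a check, the Euler characteristic is 6 − 12 + 6 = 0, which agrees with 1 − 1 + 0 = 0.
(K is a triangulation of the cylinder S^1 x I.)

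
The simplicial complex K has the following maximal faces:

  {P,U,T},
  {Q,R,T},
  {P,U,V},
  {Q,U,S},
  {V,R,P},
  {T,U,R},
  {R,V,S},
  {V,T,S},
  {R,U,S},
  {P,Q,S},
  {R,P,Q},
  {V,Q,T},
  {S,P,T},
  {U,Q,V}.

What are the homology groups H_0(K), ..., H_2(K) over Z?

Order the vertices as P < Q < R < S < T < U < V. Listing each simplex with vertices in this order, K has dimension 2 with simplices:

  0-simplices (7): P, Q, R, S, T, U, V
  1-simplices (21): PQ, PR, PS, PT, PU, PV, QR, QS, QT, QU, QV, RS, RT, RU, RV, ST, SU, SV, TU, TV, UV
  2-simplices (14): PQR, PQS, PRV, PST, PTU, PUV, QRT, QSU, QTV, QUV, RSU, RSV, RTU, STV

so the chain groups are C_0 ≅ Z^7, C_1 ≅ Z^21, C_2 ≅ Z^14.

Boundary ∂_1: C_1 → C_0 maps an edge to its endpoints' difference, ∂[p,q] = q − p.
The 7×21 boundary matrix has rank 6 and Smith normal form diag(1,1,1,1,1,1).

Boundary ∂_2: C_2 → C_1 acts by ∂[p,q,r] = [q,r] − [p,r] + [p,q]. For instance
  ∂STV = TV − SV + ST,
  ∂PUV = UV − PV + PU.
As a 21×14 matrix over Z this has rank 13, with invariant factors (1,1,1,1,1,1,1,1,1,1,1,1,1).

From H_k ≅ ker(∂_k) / im(∂_{k+1}) we obtain:

  H_0: rank C_0 − rank ∂_1 = 7 − 6 = 1, and the invariant factors of ∂_1 are all 1, so H_0 ≅ Z.
  H_1: rank ker ∂_1 − rank ∂_2 = (21 − 6) − 13 = 2, and the invariant factors of ∂_2 are all 1, so H_1 ≅ Z^2.
  H_2: rank ker ∂_2 − rank ∂_3 = (14 − 13) − 0 = 1, and there is no ∂_3, so H_2 ≅ Z.

As a check, the Euler characteristic is 7 − 21 + 14 = 0, which agrees with 1 − 2 + 1 = 0.

H_0 ≅ Z,  H_1 ≅ Z^2,  H_2 ≅ Z.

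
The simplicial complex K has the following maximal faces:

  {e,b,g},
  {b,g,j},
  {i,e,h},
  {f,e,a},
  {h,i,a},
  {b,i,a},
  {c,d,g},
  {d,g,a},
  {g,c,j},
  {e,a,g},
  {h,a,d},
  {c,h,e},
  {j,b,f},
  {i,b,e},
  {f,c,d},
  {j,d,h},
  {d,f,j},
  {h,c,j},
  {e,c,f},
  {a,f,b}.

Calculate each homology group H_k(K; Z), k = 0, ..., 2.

H_0 = Z,  H_1 = Z ⊕ Z/2,  H_2 = 0.

Order the vertices as a < b < c < d < e < f < g < h < i < j. Listing each simplex with vertices in this order, K has dimension 2 with simplices:

  0-simplices (10): a, b, c, d, e, f, g, h, i, j
  1-simplices (30): ab, ad, ae, af, ag, ah, ai, be, bf, bg, bi, bj, cd, ce, cf, cg, ch, cj, df, dg, dh, dj, ef, eg, eh, ei, fj, gj, hi, hj
  2-simplices (20): abf, abi, adg, adh, aef, aeg, ahi, beg, bei, bfj, bgj, cdf, cdg, cef, ceh, cgj, chj, dfj, dhj, ehi

so the chain groups are C_0 ≅ Z^10, C_1 ≅ Z^30, C_2 ≅ Z^20.

The boundary map ∂_1: C_1 → C_0 maps an edge to its endpoints' difference, ∂[p,q] = q − p. For instance
  ∂eg = g − e.
The resulting 10×30 matrix has rank 9, and its Smith normal form has invariant factors (1,1,1,1,1,1,1,1,1).

The boundary map ∂_2: C_2 → C_1 sends each 2-simplex [p,q,r] to [q,r] − [p,r] + [p,q]. For instance
  ∂adg = dg − ag + ad,
  ∂cdf = df − cf + cd.
As a 30×20 matrix over Z this has rank 20, with invariant factors (1,1,1,1,1,1,1,1,1,1,1,1,1,1,1,1,1,1,1,2).

Computing H_k = (kernel of ∂_k) / (image of ∂_{k+1}):

  H_0: rank C_0 − rank ∂_1 = 10 − 9 = 1, and the invariant factors of ∂_1 are all 1, so H_0 ≅ Z.
  H_1: rank ker ∂_1 − rank ∂_2 = (30 − 9) − 20 = 1, and ∂_2 has invariant factor 2 > 1, so H_1 ≅ Z ⊕ Z/2.
  H_2: rank ker ∂_2 − rank ∂_3 = (20 − 20) − 0 = 0, and there is no ∂_3, so H_2 ≅ 0.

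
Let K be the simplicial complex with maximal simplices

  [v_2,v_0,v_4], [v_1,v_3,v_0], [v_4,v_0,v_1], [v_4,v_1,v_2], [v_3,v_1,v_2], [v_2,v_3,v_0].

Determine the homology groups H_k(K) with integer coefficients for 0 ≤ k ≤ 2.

H_0 ≅ Z,  H_1 = 0,  H_2 ≅ Z.

K has 5 vertices, 9 edges, 6 triangles.
rank ∂_0 = 0, rank ∂_1 = 4 ⇒ b_0 = 5 − 0 − 4 = 1; all invariant factors of ∂_1 are 1 so no torsion. So H_0 = Z.
rank ∂_1 = 4, rank ∂_2 = 5 ⇒ b_1 = 9 − 4 − 5 = 0; all invariant factors of ∂_2 are 1 so no torsion. So H_1 = 0.
rank ∂_2 = 5, rank ∂_3 = 0 ⇒ b_2 = 6 − 5 − 0 = 1. So H_2 = Z.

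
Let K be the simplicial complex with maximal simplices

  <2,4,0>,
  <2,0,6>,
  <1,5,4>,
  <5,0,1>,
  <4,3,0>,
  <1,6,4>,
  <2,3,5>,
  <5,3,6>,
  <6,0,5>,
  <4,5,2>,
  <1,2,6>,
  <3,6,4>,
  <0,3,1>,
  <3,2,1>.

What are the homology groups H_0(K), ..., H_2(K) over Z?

H_0 ≅ Z,  H_1 ≅ Z^2,  H_2 ≅ Z.

Take the total order 0 < 1 < 2 < 3 < 4 < 5 < 6 on the vertex set. Then K (dimension 2) consists of the simplices:

  0-simplices (7): [0], [1], [2], [3], [4], [5], [6]
  1-simplices (21): [0,1], [0,2], [0,3], [0,4], [0,5], [0,6], [1,2], [1,3], [1,4], [1,5], [1,6], [2,3], [2,4], [2,5], [2,6], [3,4], [3,5], [3,6], [4,5], [4,6], [5,6]
  2-simplices (14): [0,1,3], [0,1,5], [0,2,4], [0,2,6], [0,3,4], [0,5,6], [1,2,3], [1,2,6], [1,4,5], [1,4,6], [2,3,5], [2,4,5], [3,4,6], [3,5,6]

so the chain groups are C_0 ≅ Z^7, C_1 ≅ Z^21, C_2 ≅ Z^14.

∂_1: C_1 → C_0 maps an edge to its endpoints' difference, ∂[p,q] = q − p. For instance
  ∂[2,3] = [3] − [2].
The 7×21 boundary matrix has rank 6 and Smith normal form diag(1,1,1,1,1,1).

∂_2: C_2 → C_1 acts by ∂[p,q,r] = [q,r] − [p,r] + [p,q]. For instance
  ∂[1,2,6] = [2,6] − [1,6] + [1,2],
  ∂[0,1,5] = [1,5] − [0,5] + [0,1].
The resulting 21×14 matrix has rank 13, and its Smith normal form has invariant factors (1,1,1,1,1,1,1,1,1,1,1,1,1).

From H_k ≅ ker(∂_k) / im(∂_{k+1}) we obtain:

  H_0: rank C_0 − rank ∂_1 = 7 − 6 = 1, and the invariant factors of ∂_1 are all 1, so H_0 = Z.
  H_1: rank ker ∂_1 − rank ∂_2 = (21 − 6) − 13 = 2, and the invariant factors of ∂_2 are all 1, so H_1 = Z^2.
  H_2: rank ker ∂_2 − rank ∂_3 = (14 − 13) − 0 = 1, and there is no ∂_3, so H_2 = Z.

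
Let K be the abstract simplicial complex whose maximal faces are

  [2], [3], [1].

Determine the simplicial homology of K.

Order the vertices as 1 < 2 < 3. Listing each simplex with vertices in this order, K has dimension 0 with simplices:

  0-simplices (3): [1], [2], [3]

giving chain groups C_0 ≅ Z^3.

Reading off H_k = ker ∂_k / im ∂_{k+1}:

  H_0: rank C_0 − rank ∂_1 = 3 − 0 = 3, and there is no ∂_1, so H_0 ≅ Z^3.

H_0 = Z^3.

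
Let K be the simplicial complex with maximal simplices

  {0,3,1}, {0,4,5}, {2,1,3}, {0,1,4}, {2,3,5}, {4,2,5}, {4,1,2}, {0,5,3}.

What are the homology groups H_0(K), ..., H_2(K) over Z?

H_0 = Z,  H_1 = 0,  H_2 = Z.

Order the vertices as 0 < 1 < 2 < 3 < 4 < 5. Listing each simplex with vertices in this order, K has dimension 2 with simplices:

  0-simplices (6): [0], [1], [2], [3], [4], [5]
  1-simplices (12): [0,1], [0,3], [0,4], [0,5], [1,2], [1,3], [1,4], [2,3], [2,4], [2,5], [3,5], [4,5]
  2-simplices (8): [0,1,3], [0,1,4], [0,3,5], [0,4,5], [1,2,3], [1,2,4], [2,3,5], [2,4,5]

so the chain groups are C_0 ≅ Z^6, C_1 ≅ Z^12, C_2 ≅ Z^8.

∂_1: C_1 → C_0 sends each edge [p,q] (with p < q) to q − p. For instance
  ∂[2,5] = [5] − [2].
The resulting 6×12 matrix has rank 5, and its Smith normal form has invariant factors (1,1,1,1,1).

Boundary ∂_2: C_2 → C_1 sends each 2-simplex [p,q,r] to [q,r] − [p,r] + [p,q]. For instance
  ∂[2,3,5] = [3,5] − [2,5] + [2,3],
  ∂[0,1,3] = [1,3] − [0,3] + [0,1].
The 12×8 boundary matrix has rank 7 and Smith normal form diag(1,1,1,1,1,1,1).

From H_k ≅ ker(∂_k) / im(∂_{k+1}) we obtain:

  H_0: rank C_0 − rank ∂_1 = 6 − 5 = 1, and the invariant factors of ∂_1 are all 1, so H_0 ≅ Z.
  H_1: rank ker ∂_1 − rank ∂_2 = (12 − 5) − 7 = 0, and the invariant factors of ∂_2 are all 1, so H_1 ≅ 0.
  H_2: rank ker ∂_2 − rank ∂_3 = (8 − 7) − 0 = 1, and there is no ∂_3, so H_2 ≅ Z.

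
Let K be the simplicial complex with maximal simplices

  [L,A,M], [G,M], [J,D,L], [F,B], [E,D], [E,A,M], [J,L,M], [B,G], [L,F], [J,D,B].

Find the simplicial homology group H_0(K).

H_0 = Z.

Order the vertices as A < B < D < E < F < G < J < L < M. Listing each simplex with vertices in this order, K has dimension 2 with simplices:

  0-simplices (9): A, B, D, E, F, G, J, L, M
  1-simplices (16): AE, AL, AM, BD, BF, BG, BJ, DE, DJ, DL, EM, FL, GM, JL, JM, LM
  2-simplices (5): AEM, ALM, BDJ, DJL, JLM

giving chain groups C_0 ≅ Z^9, C_1 ≅ Z^16, C_2 ≅ Z^5.

∂_1: C_1 → C_0 maps an edge to its endpoints' difference, ∂[p,q] = q − p. For instance
  ∂BJ = J − B.
The resulting 9×16 matrix has rank 8, and its Smith normal form has invariant factors (1,1,1,1,1,1,1,1).

∂_2: C_2 → C_1 sends each 2-simplex [p,q,r] to [q,r] − [p,r] + [p,q]. For instance
  ∂AEM = EM − AM + AE,
  ∂DJL = JL − DL + DJ.
As a 16×5 matrix over Z this has rank 5, with invariant factors (1,1,1,1,1).

Now H_k = ker ∂_k / im ∂_{k+1}, so:

  H_0: rank C_0 − rank ∂_1 = 9 − 8 = 1, and the invariant factors of ∂_1 are all 1, so H_0 ≅ Z.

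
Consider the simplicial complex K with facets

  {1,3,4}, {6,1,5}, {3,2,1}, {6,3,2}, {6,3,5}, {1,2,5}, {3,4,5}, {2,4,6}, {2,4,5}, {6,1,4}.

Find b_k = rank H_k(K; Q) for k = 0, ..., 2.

b_0 = 1, b_1 = 0, b_2 = 0.

Take the total order 1 < 2 < 3 < 4 < 5 < 6 on the vertex set. Then K (dimension 2) consists of the simplices:

  0-simplices (6): [1], [2], [3], [4], [5], [6]
  1-simplices (15): [1,2], [1,3], [1,4], [1,5], [1,6], [2,3], [2,4], [2,5], [2,6], [3,4], [3,5], [3,6], [4,5], [4,6], [5,6]
  2-simplices (10): [1,2,3], [1,2,5], [1,3,4], [1,4,6], [1,5,6], [2,3,6], [2,4,5], [2,4,6], [3,4,5], [3,5,6]

giving chain groups C_0 ≅ Z^6, C_1 ≅ Z^15, C_2 ≅ Z^10.

The boundary map ∂_1: C_1 → C_0 is given by ∂[p,q] = [q] − [p].
This gives a 6×15 integer matrix of rank 5; reducing to Smith normal form yields diagonal entries (1,1,1,1,1).

Boundary ∂_2: C_2 → C_1 acts by ∂[p,q,r] = [q,r] − [p,r] + [p,q]. For instance
  ∂[2,4,6] = [4,6] − [2,6] + [2,4],
  ∂[2,4,5] = [4,5] − [2,5] + [2,4].
The 15×10 boundary matrix has rank 10 and Smith normal form diag(1,1,1,1,1,1,1,1,1,2).

Reading off H_k = ker ∂_k / im ∂_{k+1}:

  H_0: rank C_0 − rank ∂_1 = 6 − 5 = 1, and the invariant factors of ∂_1 are all 1, so H_0 ≅ Z.
  H_1: rank ker ∂_1 − rank ∂_2 = (15 − 5) − 10 = 0, and ∂_2 has invariant factor 2 > 1, so H_1 ≅ Z_2.
  H_2: rank ker ∂_2 − rank ∂_3 = (10 − 10) − 0 = 0, and there is no ∂_3, so H_2 ≅ 0.

As a check, the Euler characteristic is 6 − 15 + 10 = 1, which agrees with 1 − 0 + 0 = 1.

Hence the Betti numbers are b_0 = 1, b_1 = 0, b_2 = 0.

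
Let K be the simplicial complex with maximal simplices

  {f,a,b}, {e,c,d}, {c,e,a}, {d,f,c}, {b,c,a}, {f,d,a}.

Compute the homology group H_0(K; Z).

H_0 ≅ Z.

Order the vertices as a < b < c < d < e < f. Listing each simplex with vertices in this order, K has dimension 2 with simplices:

  0-simplices (6): a, b, c, d, e, f
  1-simplices (12): ab, ac, ad, ae, af, bc, bf, cd, ce, cf, de, df
  2-simplices (6): abc, abf, ace, adf, cde, cdf

Hence C_0 ≅ Z^6, C_1 ≅ Z^12, C_2 ≅ Z^6.

∂_1: C_1 → C_0 is given by ∂[p,q] = [q] − [p].
This gives a 6×12 integer matrix of rank 5; reducing to Smith normal form yields diagonal entries (1,1,1,1,1).

Boundary ∂_2: C_2 → C_1 sends each 2-simplex [p,q,r] to [q,r] − [p,r] + [p,q]. For instance
  ∂cde = de − ce + cd,
  ∂adf = df − af + ad.
As a 12×6 matrix over Z this has rank 6, with invariant factors (1,1,1,1,1,1).

Computing H_k = (kernel of ∂_k) / (image of ∂_{k+1}):

  H_0: rank C_0 − rank ∂_1 = 6 − 5 = 1, and the invariant factors of ∂_1 are all 1, so H_0 = Z.

(K is a triangulation of the cylinder S^1 x I.)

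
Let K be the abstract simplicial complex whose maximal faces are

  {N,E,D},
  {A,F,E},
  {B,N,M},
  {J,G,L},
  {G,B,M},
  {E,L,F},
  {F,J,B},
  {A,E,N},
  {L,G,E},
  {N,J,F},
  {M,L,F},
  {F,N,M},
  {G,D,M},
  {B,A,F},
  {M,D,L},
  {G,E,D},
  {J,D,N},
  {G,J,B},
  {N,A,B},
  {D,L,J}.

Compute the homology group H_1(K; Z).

Fix the vertex order A < B < D < E < F < G < J < L < M < N and write every simplex with vertices in increasing order. Then dim K = 2 and the simplices of K are:

  0-simplices (10): A, B, D, E, F, G, J, L, M, N
  1-simplices (30): AB, AE, AF, AN, BF, BG, BJ, BM, BN, DE, DG, DJ, DL, DM, DN, EF, EG, EL, EN, FJ, FL, FM, FN, GJ, GL, GM, JL, JN, LM, MN
  2-simplices (20): ABF, ABN, AEF, AEN, BFJ, BGJ, BGM, BMN, DEG, DEN, DGM, DJL, DJN, DLM, EFL, EGL, FJN, FLM, FMN, GJL

Hence C_0 ≅ Z^10, C_1 ≅ Z^30, C_2 ≅ Z^20.

Boundary ∂_1: C_1 → C_0 maps an edge to its endpoints' difference, ∂[p,q] = q − p.
The 10×30 boundary matrix has rank 9 and Smith normal form diag(1,1,1,1,1,1,1,1,1).

The boundary map ∂_2: C_2 → C_1 sends each 2-simplex [p,q,r] to [q,r] − [p,r] + [p,q]. For instance
  ∂BGJ = GJ − BJ + BG,
  ∂BFJ = FJ − BJ + BF.
The resulting 30×20 matrix has rank 20, and its Smith normal form has invariant factors (1,1,1,1,1,1,1,1,1,1,1,1,1,1,1,1,1,1,1,2).

Computing H_k = (kernel of ∂_k) / (image of ∂_{k+1}):

  H_1: rank ker ∂_1 − rank ∂_2 = (30 − 9) − 20 = 1, and ∂_2 has invariant factor 2 > 1, so H_1 = Z × Z/2.

H_1 ≅ Z × Z/2.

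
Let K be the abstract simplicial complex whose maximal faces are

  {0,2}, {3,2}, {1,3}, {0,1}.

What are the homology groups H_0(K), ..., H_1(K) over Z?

K has 4 vertices, 4 edges.
rank ∂_0 = 0, rank ∂_1 = 3 ⇒ b_0 = 4 − 0 − 3 = 1; all invariant factors of ∂_1 are 1 so no torsion. So H_0 ≅ Z.
rank ∂_1 = 3, rank ∂_2 = 0 ⇒ b_1 = 4 − 3 − 0 = 1. So H_1 ≅ Z.

H_0 = Z,  H_1 = Z.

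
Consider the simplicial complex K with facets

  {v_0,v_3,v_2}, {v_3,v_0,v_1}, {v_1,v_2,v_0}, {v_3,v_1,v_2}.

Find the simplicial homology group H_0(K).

Take the total order v_0 < v_1 < v_2 < v_3 on the vertex set. Then K (dimension 2) consists of the simplices:

  0-simplices (4): [v_0], [v_1], [v_2], [v_3]
  1-simplices (6): [v_0,v_1], [v_0,v_2], [v_0,v_3], [v_1,v_2], [v_1,v_3], [v_2,v_3]
  2-simplices (4): [v_0,v_1,v_2], [v_0,v_1,v_3], [v_0,v_2,v_3], [v_1,v_2,v_3]

so the chain groups are C_0 ≅ Z^4, C_1 ≅ Z^6, C_2 ≅ Z^4.

∂_1: C_1 → C_0 sends each edge [p,q] (with p < q) to q − p. For instance
  ∂[v_2,v_3] = [v_3] − [v_2].
As a 4×6 matrix over Z this has rank 3, with invariant factors (1,1,1).

Boundary ∂_2: C_2 → C_1 sends each 2-simplex [p,q,r] to [q,r] − [p,r] + [p,q]. For instance
  ∂[v_1,v_2,v_3] = [v_2,v_3] − [v_1,v_3] + [v_1,v_2],
  ∂[v_0,v_1,v_2] = [v_1,v_2] − [v_0,v_2] + [v_0,v_1].
The resulting 6×4 matrix has rank 3, and its Smith normal form has invariant factors (1,1,1).

From H_k ≅ ker(∂_k) / im(∂_{k+1}) we obtain:

  H_0: rank C_0 − rank ∂_1 = 4 − 3 = 1, and the invariant factors of ∂_1 are all 1, so H_0 ≅ Z.

H_0 ≅ Z.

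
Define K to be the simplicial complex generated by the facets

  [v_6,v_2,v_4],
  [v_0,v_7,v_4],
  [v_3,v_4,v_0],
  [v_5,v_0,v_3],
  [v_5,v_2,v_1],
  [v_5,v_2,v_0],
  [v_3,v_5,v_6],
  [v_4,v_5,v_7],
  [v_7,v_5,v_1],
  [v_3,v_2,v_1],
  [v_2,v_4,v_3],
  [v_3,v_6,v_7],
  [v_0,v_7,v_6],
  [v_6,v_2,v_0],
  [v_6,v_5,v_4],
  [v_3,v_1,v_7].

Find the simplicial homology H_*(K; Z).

H_0 ≅ Z,  H_1 ≅ Z^2,  H_2 ≅ Z.

K has 8 vertices, 24 edges, 16 triangles.
rank ∂_0 = 0, rank ∂_1 = 7 ⇒ b_0 = 8 − 0 − 7 = 1; all invariant factors of ∂_1 are 1 so no torsion. So H_0 = Z.
rank ∂_1 = 7, rank ∂_2 = 15 ⇒ b_1 = 24 − 7 − 15 = 2; all invariant factors of ∂_2 are 1 so no torsion. So H_1 = Z^2.
rank ∂_2 = 15, rank ∂_3 = 0 ⇒ b_2 = 16 − 15 − 0 = 1. So H_2 = Z.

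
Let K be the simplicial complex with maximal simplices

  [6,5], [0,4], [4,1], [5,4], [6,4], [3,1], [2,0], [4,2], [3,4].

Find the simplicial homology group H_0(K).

Take the total order 0 < 1 < 2 < 3 < 4 < 5 < 6 on the vertex set. Then K (dimension 1) consists of the simplices:

  0-simplices (7): [0], [1], [2], [3], [4], [5], [6]
  1-simplices (9): [0,2], [0,4], [1,3], [1,4], [2,4], [3,4], [4,5], [4,6], [5,6]

giving chain groups C_0 ≅ Z^7, C_1 ≅ Z^9.

∂_1: C_1 → C_0 sends each edge [p,q] (with p < q) to q − p. For instance
  ∂[3,4] = [4] − [3].
The resulting 7×9 matrix has rank 6, and its Smith normal form has invariant factors (1,1,1,1,1,1).

Computing H_k = (kernel of ∂_k) / (image of ∂_{k+1}):

  H_0: rank C_0 − rank ∂_1 = 7 − 6 = 1, and the invariant factors of ∂_1 are all 1, so H_0 = Z.

H_0 ≅ Z.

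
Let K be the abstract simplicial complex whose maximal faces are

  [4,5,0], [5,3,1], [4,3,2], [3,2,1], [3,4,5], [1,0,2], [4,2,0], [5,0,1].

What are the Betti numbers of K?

b_0 = 1, b_1 = 0, b_2 = 1.

Take the total order 0 < 1 < 2 < 3 < 4 < 5 on the vertex set. Then K (dimension 2) consists of the simplices:

  0-simplices (6): [0], [1], [2], [3], [4], [5]
  1-simplices (12): [0,1], [0,2], [0,4], [0,5], [1,2], [1,3], [1,5], [2,3], [2,4], [3,4], [3,5], [4,5]
  2-simplices (8): [0,1,2], [0,1,5], [0,2,4], [0,4,5], [1,2,3], [1,3,5], [2,3,4], [3,4,5]

Hence C_0 ≅ Z^6, C_1 ≅ Z^12, C_2 ≅ Z^8.

The boundary map ∂_1: C_1 → C_0 sends each edge [p,q] (with p < q) to q − p.
This gives a 6×12 integer matrix of rank 5; reducing to Smith normal form yields diagonal entries (1,1,1,1,1).

The boundary map ∂_2: C_2 → C_1 maps a triangle to the signed sum of its edges. For instance
  ∂[0,1,5] = [1,5] − [0,5] + [0,1],
  ∂[3,4,5] = [4,5] − [3,5] + [3,4].
This gives a 12×8 integer matrix of rank 7; reducing to Smith normal form yields diagonal entries (1,1,1,1,1,1,1).

From H_k ≅ ker(∂_k) / im(∂_{k+1}) we obtain:

  H_0: rank C_0 − rank ∂_1 = 6 − 5 = 1, and the invariant factors of ∂_1 are all 1, so H_0 = Z.
  H_1: rank ker ∂_1 − rank ∂_2 = (12 − 5) − 7 = 0, and the invariant factors of ∂_2 are all 1, so H_1 = 0.
  H_2: rank ker ∂_2 − rank ∂_3 = (8 − 7) − 0 = 1, and there is no ∂_3, so H_2 = Z.

As a check, the Euler characteristic is 6 − 12 + 8 = 2, which agrees with 1 − 0 + 1 = 2.

Hence the Betti numbers are b_0 = 1, b_1 = 0, b_2 = 1.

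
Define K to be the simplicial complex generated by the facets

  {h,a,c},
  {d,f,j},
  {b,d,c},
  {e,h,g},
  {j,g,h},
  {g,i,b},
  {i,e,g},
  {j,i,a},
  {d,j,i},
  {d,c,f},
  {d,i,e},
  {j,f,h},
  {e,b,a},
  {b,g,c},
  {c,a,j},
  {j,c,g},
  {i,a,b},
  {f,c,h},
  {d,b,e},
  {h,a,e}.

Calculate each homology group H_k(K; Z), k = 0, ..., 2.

Take the total order a < b < c < d < e < f < g < h < i < j on the vertex set. Then K (dimension 2) consists of the simplices:

  0-simplices (10): a, b, c, d, e, f, g, h, i, j
  1-simplices (30): ab, ac, ae, ah, ai, aj, bc, bd, be, bg, bi, cd, cf, cg, ch, cj, de, df, di, dj, eg, eh, ei, fh, fj, gh, gi, gj, hj, ij
  2-simplices (20): abe, abi, ach, acj, aeh, aij, bcd, bcg, bde, bgi, cdf, cfh, cgj, dei, dfj, dij, egh, egi, fhj, ghj

so the chain groups are C_0 ≅ Z^10, C_1 ≅ Z^30, C_2 ≅ Z^20.

Boundary ∂_1: C_1 → C_0 is given by ∂[p,q] = [q] − [p]. For instance
  ∂gi = i − g.
This gives a 10×30 integer matrix of rank 9; reducing to Smith normal form yields diagonal entries (1,1,1,1,1,1,1,1,1).

The boundary map ∂_2: C_2 → C_1 acts by ∂[p,q,r] = [q,r] − [p,r] + [p,q]. For instance
  ∂aeh = eh − ah + ae,
  ∂dfj = fj − dj + df.
The resulting 30×20 matrix has rank 20, and its Smith normal form has invariant factors (1,1,1,1,1,1,1,1,1,1,1,1,1,1,1,1,1,1,1,2).

Reading off H_k = ker ∂_k / im ∂_{k+1}:

  H_0: rank C_0 − rank ∂_1 = 10 − 9 = 1, and the invariant factors of ∂_1 are all 1, so H_0 ≅ Z.
  H_1: rank ker ∂_1 − rank ∂_2 = (30 − 9) − 20 = 1, and ∂_2 has invariant factor 2 > 1, so H_1 ≅ Z ⊕ Z/2.
  H_2: rank ker ∂_2 − rank ∂_3 = (20 − 20) − 0 = 0, and there is no ∂_3, so H_2 ≅ 0.

H_0 ≅ Z,  H_1 ≅ Z ⊕ Z/2,  H_2 = 0.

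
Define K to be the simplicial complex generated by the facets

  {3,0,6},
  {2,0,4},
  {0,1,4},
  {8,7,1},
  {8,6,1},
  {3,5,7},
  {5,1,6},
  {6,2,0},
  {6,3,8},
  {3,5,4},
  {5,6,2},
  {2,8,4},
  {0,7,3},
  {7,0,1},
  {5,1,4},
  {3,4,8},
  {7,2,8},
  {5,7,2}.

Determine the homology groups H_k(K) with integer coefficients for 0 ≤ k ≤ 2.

H_0 = Z,  H_1 = Z^2,  H_2 = Z.

We work with the vertex ordering 0 < 1 < 2 < 3 < 4 < 5 < 6 < 7 < 8. The simplices of K, each written with vertices in increasing order, are:

  0-simplices (9): [0], [1], [2], [3], [4], [5], [6], [7], [8]
  1-simplices (27): (27 of them)
  2-simplices (18): [0,1,4], [0,1,7], [0,2,4], [0,2,6], [0,3,6], [0,3,7], [1,4,5], [1,5,6], [1,6,8], [1,7,8], [2,4,8], [2,5,6], [2,5,7], [2,7,8], [3,4,5], [3,4,8], [3,5,7], [3,6,8]

giving chain groups C_0 ≅ Z^9, C_1 ≅ Z^27, C_2 ≅ Z^18.

∂_1: C_1 → C_0 sends each edge [p,q] (with p < q) to q − p. For instance
  ∂[1,5] = [5] − [1].
The 9×27 boundary matrix has rank 8 and Smith normal form diag(1,1,1,1,1,1,1,1).

∂_2: C_2 → C_1 sends each 2-simplex [p,q,r] to [q,r] − [p,r] + [p,q]. For instance
  ∂[3,4,8] = [4,8] − [3,8] + [3,4],
  ∂[2,4,8] = [4,8] − [2,8] + [2,4].
The resulting 27×18 matrix has rank 17, and its Smith normal form has invariant factors (1,1,1,1,1,1,1,1,1,1,1,1,1,1,1,1,1).

Reading off H_k = ker ∂_k / im ∂_{k+1}:

  H_0: rank C_0 − rank ∂_1 = 9 − 8 = 1, and the invariant factors of ∂_1 are all 1, so H_0 ≅ Z.
  H_1: rank ker ∂_1 − rank ∂_2 = (27 − 8) − 17 = 2, and the invariant factors of ∂_2 are all 1, so H_1 ≅ Z^2.
  H_2: rank ker ∂_2 − rank ∂_3 = (18 − 17) − 0 = 1, and there is no ∂_3, so H_2 ≅ Z.

(K is a triangulation of the torus T^2.)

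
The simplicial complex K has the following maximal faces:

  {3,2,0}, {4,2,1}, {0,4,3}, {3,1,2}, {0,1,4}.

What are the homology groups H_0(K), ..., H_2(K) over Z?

Take the total order 0 < 1 < 2 < 3 < 4 on the vertex set. Then K (dimension 2) consists of the simplices:

  0-simplices (5): [0], [1], [2], [3], [4]
  1-simplices (10): [0,1], [0,2], [0,3], [0,4], [1,2], [1,3], [1,4], [2,3], [2,4], [3,4]
  2-simplices (5): [0,1,4], [0,2,3], [0,3,4], [1,2,3], [1,2,4]

giving chain groups C_0 ≅ Z^5, C_1 ≅ Z^10, C_2 ≅ Z^5.

∂_1: C_1 → C_0 maps an edge to its endpoints' difference, ∂[p,q] = q − p. For instance
  ∂[0,3] = [3] − [0].
As a 5×10 matrix over Z this has rank 4, with invariant factors (1,1,1,1).

Boundary ∂_2: C_2 → C_1 sends each 2-simplex [p,q,r] to [q,r] − [p,r] + [p,q]. For instance
  ∂[1,2,4] = [2,4] − [1,4] + [1,2],
  ∂[0,3,4] = [3,4] − [0,4] + [0,3].
As a 10×5 matrix over Z this has rank 5, with invariant factors (1,1,1,1,1).

From H_k ≅ ker(∂_k) / im(∂_{k+1}) we obtain:

  H_0: rank C_0 − rank ∂_1 = 5 − 4 = 1, and the invariant factors of ∂_1 are all 1, so H_0 = Z.
  H_1: rank ker ∂_1 − rank ∂_2 = (10 − 4) − 5 = 1, and the invariant factors of ∂_2 are all 1, so H_1 = Z.
  H_2: rank ker ∂_2 − rank ∂_3 = (5 − 5) − 0 = 0, and there is no ∂_3, so H_2 = 0.

H_0 ≅ Z,  H_1 ≅ Z,  H_2 = 0.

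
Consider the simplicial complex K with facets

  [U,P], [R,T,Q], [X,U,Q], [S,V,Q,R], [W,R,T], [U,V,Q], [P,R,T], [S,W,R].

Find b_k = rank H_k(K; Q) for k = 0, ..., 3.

We work with the vertex ordering P < Q < R < S < T < U < V < W < X. The simplices of K, each written with vertices in increasing order, are:

  0-simplices (9): P, Q, R, S, T, U, V, W, X
  1-simplices (18): PR, PT, PU, QR, QS, QT, QU, QV, QX, RS, RT, RV, RW, SV, SW, TW, UV, UX
  2-simplices (10): PRT, QRS, QRT, QRV, QSV, QUV, QUX, RSV, RSW, RTW
  3-simplices (1): QRSV

Hence C_0 ≅ Z^9, C_1 ≅ Z^18, C_2 ≅ Z^10, C_3 ≅ Z^1.

The boundary map ∂_1: C_1 → C_0 sends each edge [p,q] (with p < q) to q − p.
The 9×18 boundary matrix has rank 8 and Smith normal form diag(1,1,1,1,1,1,1,1).

∂_2: C_2 → C_1 acts by ∂[p,q,r] = [q,r] − [p,r] + [p,q]. For instance
  ∂QUV = UV − QV + QU,
  ∂QRT = RT − QT + QR.
The resulting 18×10 matrix has rank 9, and its Smith normal form has invariant factors (1,1,1,1,1,1,1,1,1).

Boundary ∂_3: C_3 → C_2 sends each 3-simplex σ to the alternating sum Σ_i (−1)^i (σ with its i-th vertex removed). For instance
  ∂QRSV = RSV − QSV + QRV − QRS.
The resulting 10×1 matrix has rank 1, and its Smith normal form has invariant factors (1).

Computing H_k = (kernel of ∂_k) / (image of ∂_{k+1}):

  H_0: rank C_0 − rank ∂_1 = 9 − 8 = 1, and the invariant factors of ∂_1 are all 1, so H_0 ≅ Z.
  H_1: rank ker ∂_1 − rank ∂_2 = (18 − 8) − 9 = 1, and the invariant factors of ∂_2 are all 1, so H_1 ≅ Z.
  H_2: rank ker ∂_2 − rank ∂_3 = (10 − 9) − 1 = 0, and the invariant factors of ∂_3 are all 1, so H_2 ≅ 0.
  H_3: rank ker ∂_3 − rank ∂_4 = (1 − 1) − 0 = 0, and there is no ∂_4, so H_3 ≅ 0.

As a check, the Euler characteristic is 9 − 18 + 10 − 1 = 0, which agrees with 1 − 1 + 0 − 0 = 0.

Hence the Betti numbers are b_0 = 1, b_1 = 1, b_2 = 0, b_3 = 0.

b_0 = 1, b_1 = 1, b_2 = 0, b_3 = 0.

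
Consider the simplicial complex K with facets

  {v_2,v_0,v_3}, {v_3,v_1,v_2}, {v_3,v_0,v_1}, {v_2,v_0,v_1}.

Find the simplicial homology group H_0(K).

H_0 = Z.

Fix the vertex order v_0 < v_1 < v_2 < v_3 and write every simplex with vertices in increasing order. Then dim K = 2 and the simplices of K are:

  0-simplices (4): [v_0], [v_1], [v_2], [v_3]
  1-simplices (6): [v_0,v_1], [v_0,v_2], [v_0,v_3], [v_1,v_2], [v_1,v_3], [v_2,v_3]
  2-simplices (4): [v_0,v_1,v_2], [v_0,v_1,v_3], [v_0,v_2,v_3], [v_1,v_2,v_3]

so the chain groups are C_0 ≅ Z^4, C_1 ≅ Z^6, C_2 ≅ Z^4.

∂_1: C_1 → C_0 maps an edge to its endpoints' difference, ∂[p,q] = q − p.
This gives a 4×6 integer matrix of rank 3; reducing to Smith normal form yields diagonal entries (1,1,1).

Boundary ∂_2: C_2 → C_1 maps a triangle to the signed sum of its edges. For instance
  ∂[v_0,v_1,v_3] = [v_1,v_3] − [v_0,v_3] + [v_0,v_1],
  ∂[v_0,v_1,v_2] = [v_1,v_2] − [v_0,v_2] + [v_0,v_1].
As a 6×4 matrix over Z this has rank 3, with invariant factors (1,1,1).

Now H_k = ker ∂_k / im ∂_{k+1}, so:

  H_0: rank C_0 − rank ∂_1 = 4 − 3 = 1, and the invariant factors of ∂_1 are all 1, so H_0 ≅ Z.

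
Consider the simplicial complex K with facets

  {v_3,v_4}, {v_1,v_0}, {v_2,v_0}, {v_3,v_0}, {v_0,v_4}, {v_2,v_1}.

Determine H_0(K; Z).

H_0 = Z.

Take the total order v_0 < v_1 < v_2 < v_3 < v_4 on the vertex set. Then K (dimension 1) consists of the simplices:

  0-simplices (5): [v_0], [v_1], [v_2], [v_3], [v_4]
  1-simplices (6): [v_0,v_1], [v_0,v_2], [v_0,v_3], [v_0,v_4], [v_1,v_2], [v_3,v_4]

Hence C_0 ≅ Z^5, C_1 ≅ Z^6.

∂_1: C_1 → C_0 sends each edge [p,q] (with p < q) to q − p. For instance
  ∂[v_0,v_1] = [v_1] − [v_0].
The resulting 5×6 matrix has rank 4, and its Smith normal form has invariant factors (1,1,1,1).

From H_k ≅ ker(∂_k) / im(∂_{k+1}) we obtain:

  H_0: rank C_0 − rank ∂_1 = 5 − 4 = 1, and the invariant factors of ∂_1 are all 1, so H_0 ≅ Z.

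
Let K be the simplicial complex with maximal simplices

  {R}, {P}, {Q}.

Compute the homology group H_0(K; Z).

We work with the vertex ordering P < Q < R. The simplices of K, each written with vertices in increasing order, are:

  0-simplices (3): P, Q, R

so the chain groups are C_0 ≅ Z^3.

Now H_k = ker ∂_k / im ∂_{k+1}, so:

  H_0: rank C_0 − rank ∂_1 = 3 − 0 = 3, and there is no ∂_1, so H_0 = Z^3.

H_0 = Z^3.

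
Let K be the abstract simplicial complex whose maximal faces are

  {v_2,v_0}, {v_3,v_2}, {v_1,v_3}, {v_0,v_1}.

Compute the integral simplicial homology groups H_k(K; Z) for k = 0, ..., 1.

Take the total order v_0 < v_1 < v_2 < v_3 on the vertex set. Then K (dimension 1) consists of the simplices:

  0-simplices (4): [v_0], [v_1], [v_2], [v_3]
  1-simplices (4): [v_0,v_1], [v_0,v_2], [v_1,v_3], [v_2,v_3]

so the chain groups are C_0 ≅ Z^4, C_1 ≅ Z^4.

The boundary map ∂_1: C_1 → C_0 sends each edge [p,q] (with p < q) to q − p. For instance
  ∂[v_2,v_3] = [v_3] − [v_2].
The resulting 4×4 matrix has rank 3, and its Smith normal form has invariant factors (1,1,1).

From H_k ≅ ker(∂_k) / im(∂_{k+1}) we obtain:

  H_0: rank C_0 − rank ∂_1 = 4 − 3 = 1, and the invariant factors of ∂_1 are all 1, so H_0 = Z.
  H_1: rank ker ∂_1 − rank ∂_2 = (4 − 3) − 0 = 1, and there is no ∂_2, so H_1 = Z.

H_0 ≅ Z,  H_1 ≅ Z.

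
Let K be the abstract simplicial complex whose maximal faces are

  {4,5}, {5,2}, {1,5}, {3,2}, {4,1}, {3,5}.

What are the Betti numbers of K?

b_0 = 1, b_1 = 2.

Take the total order 1 < 2 < 3 < 4 < 5 on the vertex set. Then K (dimension 1) consists of the simplices:

  0-simplices (5): [1], [2], [3], [4], [5]
  1-simplices (6): [1,4], [1,5], [2,3], [2,5], [3,5], [4,5]

Hence C_0 ≅ Z^5, C_1 ≅ Z^6.

∂_1: C_1 → C_0 sends each edge [p,q] (with p < q) to q − p.
The 5×6 boundary matrix has rank 4 and Smith normal form diag(1,1,1,1).

Now H_k = ker ∂_k / im ∂_{k+1}, so:

  H_0: rank C_0 − rank ∂_1 = 5 − 4 = 1, and the invariant factors of ∂_1 are all 1, so H_0 ≅ Z.
  H_1: rank ker ∂_1 − rank ∂_2 = (6 − 4) − 0 = 2, and there is no ∂_2, so H_1 ≅ Z^2.

Hence the Betti numbers are b_0 = 1, b_1 = 2.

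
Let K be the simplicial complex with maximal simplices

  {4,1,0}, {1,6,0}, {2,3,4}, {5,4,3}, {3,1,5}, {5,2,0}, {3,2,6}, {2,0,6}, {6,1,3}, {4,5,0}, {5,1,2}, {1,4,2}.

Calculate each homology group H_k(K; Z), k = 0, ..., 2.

H_0 = Z,  H_1 = Z_2,  H_2 = 0.

Take the total order 0 < 1 < 2 < 3 < 4 < 5 < 6 on the vertex set. Then K (dimension 2) consists of the simplices:

  0-simplices (7): [0], [1], [2], [3], [4], [5], [6]
  1-simplices (18): [0,1], [0,2], [0,4], [0,5], [0,6], [1,2], [1,3], [1,4], [1,5], [1,6], [2,3], [2,4], [2,5], [2,6], [3,4], [3,5], [3,6], [4,5]
  2-simplices (12): [0,1,4], [0,1,6], [0,2,5], [0,2,6], [0,4,5], [1,2,4], [1,2,5], [1,3,5], [1,3,6], [2,3,4], [2,3,6], [3,4,5]

Hence C_0 ≅ Z^7, C_1 ≅ Z^18, C_2 ≅ Z^12.

The boundary map ∂_1: C_1 → C_0 maps an edge to its endpoints' difference, ∂[p,q] = q − p. For instance
  ∂[3,4] = [4] − [3].
As a 7×18 matrix over Z this has rank 6, with invariant factors (1,1,1,1,1,1).

Boundary ∂_2: C_2 → C_1 acts by ∂[p,q,r] = [q,r] − [p,r] + [p,q]. For instance
  ∂[0,1,4] = [1,4] − [0,4] + [0,1],
  ∂[0,4,5] = [4,5] − [0,5] + [0,4].
As a 18×12 matrix over Z this has rank 12, with invariant factors (1,1,1,1,1,1,1,1,1,1,1,2).

Computing H_k = (kernel of ∂_k) / (image of ∂_{k+1}):

  H_0: rank C_0 − rank ∂_1 = 7 − 6 = 1, and the invariant factors of ∂_1 are all 1, so H_0 = Z.
  H_1: rank ker ∂_1 − rank ∂_2 = (18 − 6) − 12 = 0, and ∂_2 has invariant factor 2 > 1, so H_1 = Z_2.
  H_2: rank ker ∂_2 − rank ∂_3 = (12 − 12) − 0 = 0, and there is no ∂_3, so H_2 = 0.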